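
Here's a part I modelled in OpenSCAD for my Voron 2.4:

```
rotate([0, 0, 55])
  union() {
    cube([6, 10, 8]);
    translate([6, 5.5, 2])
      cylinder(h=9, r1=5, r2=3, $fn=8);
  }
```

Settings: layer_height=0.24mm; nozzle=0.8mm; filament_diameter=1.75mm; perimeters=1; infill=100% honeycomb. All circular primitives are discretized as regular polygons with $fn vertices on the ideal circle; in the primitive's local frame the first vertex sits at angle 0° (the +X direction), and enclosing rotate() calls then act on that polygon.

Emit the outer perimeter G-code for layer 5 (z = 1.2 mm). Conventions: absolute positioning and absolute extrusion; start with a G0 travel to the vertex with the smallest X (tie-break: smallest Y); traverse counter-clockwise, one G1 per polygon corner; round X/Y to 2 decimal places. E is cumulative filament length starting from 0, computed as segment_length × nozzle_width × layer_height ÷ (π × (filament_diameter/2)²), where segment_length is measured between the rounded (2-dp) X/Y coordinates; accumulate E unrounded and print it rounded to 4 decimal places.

G0 X-8.19 Y5.74 Z1.20
G1 X0.00 Y0.00 E0.7983
G1 X3.44 Y4.91 E1.2769
G1 X-4.75 Y10.65 E2.0752
G1 X-8.19 Y5.74 E2.5538

At z = 1.2 mm: the cube (footprint 6×10) is included at this height; the cone at (6, 5.5) is not intersected at this z (z outside [2, 11]); Taking the union: only the 6×10 cube is present, so the union is just that shape — 1 connected region; (rotated 55° about Z; rotation is an isometry so areas/perimeters/island counts are preserved). The outline is a single polygon with 4 vertices. Extrusion per mm of travel: 0.8 × 0.24 / (π × 0.875²) = 0.079824. Accumulating E over each segment gives final E = 2.5538.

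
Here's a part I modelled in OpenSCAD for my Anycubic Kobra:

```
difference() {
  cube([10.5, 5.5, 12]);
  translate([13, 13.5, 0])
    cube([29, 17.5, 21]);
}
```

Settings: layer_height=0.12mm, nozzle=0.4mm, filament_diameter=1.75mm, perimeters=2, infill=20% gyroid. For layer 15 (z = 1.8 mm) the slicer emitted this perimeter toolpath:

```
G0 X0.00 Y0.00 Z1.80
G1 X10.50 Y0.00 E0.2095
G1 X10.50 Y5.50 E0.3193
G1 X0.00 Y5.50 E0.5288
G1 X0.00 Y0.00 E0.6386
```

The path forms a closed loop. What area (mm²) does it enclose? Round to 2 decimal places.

Apply the shoelace formula to the sequence of (X, Y) vertices; enclosed area = 57.75 mm².

57.75 mm²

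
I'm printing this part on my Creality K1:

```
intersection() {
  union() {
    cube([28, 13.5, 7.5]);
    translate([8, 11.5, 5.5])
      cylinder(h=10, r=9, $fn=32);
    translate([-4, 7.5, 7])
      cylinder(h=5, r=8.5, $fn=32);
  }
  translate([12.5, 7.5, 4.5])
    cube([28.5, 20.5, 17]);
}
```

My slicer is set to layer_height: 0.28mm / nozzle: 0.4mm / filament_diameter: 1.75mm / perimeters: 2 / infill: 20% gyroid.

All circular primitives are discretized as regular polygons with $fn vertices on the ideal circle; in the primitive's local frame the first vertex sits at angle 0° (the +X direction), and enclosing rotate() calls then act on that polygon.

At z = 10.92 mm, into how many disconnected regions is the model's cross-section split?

At z = 10.92 mm: the cube does not reach this height (z outside [0, 7.5]); the cylinder at (8, 11.5): section is a regular 32-gon, circumradius r=9; the cylinder at (-4, 7.5): section is a regular 32-gon, circumradius r=8.5; Combining (union): the regions partially overlap (shared area 39.58 mm²), so overlapping operands fuse into one piece — 1 connected region; the cube at (12.5, 7.5) is present — its section is the full 28.5×20.5 rectangle; After intersecting: the 28.5×20.5 cube at (12.5, 7.5) partially overlaps the result so far; clipping to the common part keeps 41.27 mm² — 1 connected region. The result has 1 disconnected region.

1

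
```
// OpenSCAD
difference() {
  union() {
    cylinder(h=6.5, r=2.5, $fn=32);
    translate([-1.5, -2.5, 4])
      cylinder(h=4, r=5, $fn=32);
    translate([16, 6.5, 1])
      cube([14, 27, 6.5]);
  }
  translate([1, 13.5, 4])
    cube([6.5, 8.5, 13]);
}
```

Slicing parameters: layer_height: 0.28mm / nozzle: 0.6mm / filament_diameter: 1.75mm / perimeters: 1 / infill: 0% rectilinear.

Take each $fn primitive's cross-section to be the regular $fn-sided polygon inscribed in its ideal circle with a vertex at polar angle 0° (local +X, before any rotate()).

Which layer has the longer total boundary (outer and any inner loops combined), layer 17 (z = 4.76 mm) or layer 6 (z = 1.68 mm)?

Layer 17 (z = 4.76): the r=2.5 cylinder contributes a regular 32-gon of circumradius 2.5 (perimeter = 2·32·2.500·sin(180°/32) = 15.68 mm); the r=5 cylinder at (-1.5, -2.5) gives a regular 32-gon of circumradius 5 (constant along its height) (perimeter = 2·32·5.000·sin(180°/32) = 31.37 mm); the cube at (16, 6.5) (footprint 14×27) is included at this height (perimeter 82.00 mm); Combining (union): the regions partially overlap (shared area 18.44 mm²), so the edge portions inside another operand are dropped and the merged outline is re-measured after clipping — boundary = 113.70 mm; the 6.5×8.5 cube at (1, 13.5) contributes its full rectangle (perimeter 30.00 mm); Taking the first minus the rest: starting from the result so far, the 6.5×8.5 cube at (1, 13.5) misses the remaining region (no effect) — boundary = 113.70 mm. So its perimeter = 113.70 mm. Layer 6 (z = 1.68): the r=2.5 cylinder contributes a regular 32-gon of circumradius 2.5 (perimeter = 2·32·2.500·sin(180°/32) = 15.68 mm); the cylinder at (-1.5, -2.5) is not intersected at this z (z outside [4, 8]); the 14×27 cube at (16, 6.5) contributes its full rectangle (perimeter 82.00 mm); Taking the union: the 2 present regions are separate (no shared area or edge), so areas and boundary lengths simply add and each stays a separate island — boundary = 97.68 mm; the cube at (1, 13.5) is not intersected at this z (z outside [4, 17]); Taking the first minus the rest: none of the subtracted shapes is present at this height, so the result so far is unchanged — boundary = 97.68 mm. So its perimeter = 97.68 mm. Layer 17 is larger (113.70 vs 97.68 mm).

layer 17 (z = 4.76 mm)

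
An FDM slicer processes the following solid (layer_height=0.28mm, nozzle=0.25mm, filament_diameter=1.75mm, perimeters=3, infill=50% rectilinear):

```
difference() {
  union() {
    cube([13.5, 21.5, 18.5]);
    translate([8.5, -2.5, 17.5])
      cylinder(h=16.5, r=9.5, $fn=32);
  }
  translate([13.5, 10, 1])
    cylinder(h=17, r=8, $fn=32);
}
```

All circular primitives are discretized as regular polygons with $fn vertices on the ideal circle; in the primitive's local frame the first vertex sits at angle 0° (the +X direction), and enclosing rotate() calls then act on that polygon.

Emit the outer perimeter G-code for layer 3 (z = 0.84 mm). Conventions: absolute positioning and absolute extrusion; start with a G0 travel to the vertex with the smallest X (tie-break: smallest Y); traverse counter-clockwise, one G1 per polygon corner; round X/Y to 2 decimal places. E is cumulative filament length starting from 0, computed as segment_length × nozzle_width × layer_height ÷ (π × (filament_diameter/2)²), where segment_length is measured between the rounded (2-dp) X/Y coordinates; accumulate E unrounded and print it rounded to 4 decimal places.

G0 X0.00 Y0.00 Z0.84
G1 X13.50 Y0.00 E0.3929
G1 X13.50 Y21.50 E1.0186
G1 X0.00 Y21.50 E1.4115
G1 X0.00 Y0.00 E2.0372

At z = 0.84 mm: the cube is present — its section is the full 13.5×21.5 rectangle; the cylinder at (8.5, -2.5) is not intersected at this z (z outside [17.5, 34]); Merging all regions: only the 13.5×21.5 cube is present, so the union is just that shape — 1 connected region; the cylinder at (13.5, 10) does not reach this height (z outside [1, 18]); Subtracting the remaining from the first: none of the subtracted shapes is present at this height, so that combined region is unchanged — 1 connected region. The outline is a single polygon with 4 vertices. Extrusion per mm of travel: 0.25 × 0.28 / (π × 0.875²) = 0.029103. Accumulating E over each segment gives final E = 2.0372.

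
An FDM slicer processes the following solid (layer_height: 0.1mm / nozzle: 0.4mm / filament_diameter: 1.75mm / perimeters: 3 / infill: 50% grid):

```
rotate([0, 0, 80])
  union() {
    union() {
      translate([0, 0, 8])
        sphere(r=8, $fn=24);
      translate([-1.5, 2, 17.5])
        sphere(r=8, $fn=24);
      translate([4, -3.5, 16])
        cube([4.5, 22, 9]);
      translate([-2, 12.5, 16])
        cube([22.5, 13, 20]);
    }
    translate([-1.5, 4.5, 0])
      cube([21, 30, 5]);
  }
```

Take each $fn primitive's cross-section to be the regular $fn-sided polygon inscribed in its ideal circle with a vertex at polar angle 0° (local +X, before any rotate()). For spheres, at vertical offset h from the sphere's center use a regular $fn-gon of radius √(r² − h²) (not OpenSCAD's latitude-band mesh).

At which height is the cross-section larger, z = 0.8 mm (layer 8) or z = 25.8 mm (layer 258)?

layer 8 (z = 0.8 mm)

Layer 8 (z = 0.8): the r=8 sphere contributes a regular 24-gon of circumradius √(8²−7.2²) = 3.487 (area = (24/2)·3.487²·sin(360°/24) = 37.77 mm²); the sphere at (-1.5, 2) is absent (|z−center|=16.700 > r=8); the cube at (4, -3.5) is absent (z outside [16, 25]); the cube at (-2, 12.5) is not intersected at this z (z outside [16, 36]); Combining (union): only the r=8 sphere is present, so the union is just that shape — area = 37.77 mm²; the 21×30 cube at (-1.5, 4.5) contributes its full rectangle (area 630.00 mm²); Taking the union: the 2 present regions are separate (no shared area or edge), so areas and boundary lengths simply add and each stays a separate island — area = 667.77 mm²; (whole slice rotated 80° about Z — lengths, areas and connectivity unchanged). So its area = 667.77 mm². Layer 258 (z = 25.8): the sphere does not reach this height (|z−center|=17.800 > r=8); the sphere at (-1.5, 2) is not intersected at this z (|z−center|=8.300 > r=8); the cube at (4, -3.5) is not intersected at this z (z outside [16, 25]); the 22.5×13 cube at (-2, 12.5) contributes its full rectangle (area 292.50 mm²); Merging all regions: only the 22.5×13 cube at (-2, 12.5) is present, so the union is just that shape — area = 292.50 mm²; the cube at (-1.5, 4.5) does not reach this height (z outside [0, 5]); Combining (union): only that combined region is present, so the union is just that shape — area = 292.50 mm²; (whole slice rotated 80° about Z — lengths, areas and connectivity unchanged). So its area = 292.50 mm². Layer 8 is larger (667.77 vs 292.50 mm²).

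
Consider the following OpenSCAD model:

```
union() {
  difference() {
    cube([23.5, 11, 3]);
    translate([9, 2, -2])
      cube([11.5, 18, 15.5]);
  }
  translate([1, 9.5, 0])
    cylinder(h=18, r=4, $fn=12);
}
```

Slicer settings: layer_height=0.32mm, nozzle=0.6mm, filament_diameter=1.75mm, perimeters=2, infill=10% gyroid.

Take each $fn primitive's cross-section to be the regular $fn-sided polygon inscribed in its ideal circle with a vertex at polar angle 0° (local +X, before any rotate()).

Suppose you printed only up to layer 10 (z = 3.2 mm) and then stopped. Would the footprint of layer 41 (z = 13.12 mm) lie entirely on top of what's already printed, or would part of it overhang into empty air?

Compare the two slices. At z = 3.2: the cube is not intersected at this z (z outside [0, 3]); the cube at (9, 2) is present — its section is the full 11.5×18 rectangle (area 207.00 mm²); After the difference (first − rest): the first operand is absent here, so nothing remains; the cylinder at (1, 9.5): section is a regular 12-gon, circumradius r=4 (area = (12/2)·4.000²·sin(360°/12) = 48.00 mm²); Taking the union: only the r=4 cylinder at (1, 9.5) is present, so the union is just that shape — area = 48.00 mm². At z = 13.12: the cube does not reach this height (z outside [0, 3]); the cube at (9, 2) (footprint 11.5×18) is included at this height (area 207.00 mm²); Taking the first minus the rest: the first operand is absent here, so nothing remains; the r=4 cylinder at (1, 9.5) contributes a regular 12-gon of circumradius 4 (area = (12/2)·4.000²·sin(360°/12) = 48.00 mm²); Combining (union): only the r=4 cylinder at (1, 9.5) is present, so the union is just that shape — area = 48.00 mm². Checking containment: the cross-section at z = 13.12 is a subset of the cross-section at z = 3.2.

entirely on top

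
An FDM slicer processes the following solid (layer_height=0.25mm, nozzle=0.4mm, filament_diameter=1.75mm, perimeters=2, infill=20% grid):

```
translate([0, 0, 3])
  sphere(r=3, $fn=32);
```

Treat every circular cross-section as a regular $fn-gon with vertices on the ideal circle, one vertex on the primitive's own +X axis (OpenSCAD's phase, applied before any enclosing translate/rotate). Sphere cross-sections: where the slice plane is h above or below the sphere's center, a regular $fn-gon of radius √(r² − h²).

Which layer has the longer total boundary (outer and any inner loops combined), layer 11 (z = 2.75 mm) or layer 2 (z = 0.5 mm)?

Layer 11 (z = 2.75): the sphere: section is a regular 32-gon, circumradius = √(r²−h²) = √(3²−0.25²) = 2.990 (perimeter = 2·32·2.990·sin(180°/32) = 18.75 mm). So its perimeter = 18.75 mm. Layer 2 (z = 0.5): the r=3 sphere slices to a regular 32-gon of circumradius 1.658 (√(r²−h²) with h=2.5 from center) (perimeter = 2·32·1.658·sin(180°/32) = 10.40 mm). So its perimeter = 10.40 mm. Layer 11 is larger (18.75 vs 10.40 mm).

layer 11 (z = 2.75 mm)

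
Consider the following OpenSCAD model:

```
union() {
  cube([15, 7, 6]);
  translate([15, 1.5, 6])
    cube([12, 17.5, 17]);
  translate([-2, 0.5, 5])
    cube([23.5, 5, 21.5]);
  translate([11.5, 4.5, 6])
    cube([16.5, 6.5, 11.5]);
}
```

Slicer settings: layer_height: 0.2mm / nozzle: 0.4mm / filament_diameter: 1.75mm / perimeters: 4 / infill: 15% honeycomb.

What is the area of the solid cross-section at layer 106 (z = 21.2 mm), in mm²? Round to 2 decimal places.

301.50 mm²

At z = 21.2 mm: the cube does not reach this height (z outside [0, 6]); the cube at (15, 1.5) is present — its section is the full 12×17.5 rectangle (area 210.00 mm²); the cube at (-2, 0.5) is present — its section is the full 23.5×5 rectangle (area 117.50 mm²); the cube at (11.5, 4.5) is not intersected at this z (z outside [6, 17.5]); Combining (union): the regions partially overlap — summed areas 327.50 mm² minus the doubly-counted overlap 26.00 mm² gives 301.50 mm² — area = 301.50 mm². Overall, the cross-section is a single solid region. Net area = 301.50 mm².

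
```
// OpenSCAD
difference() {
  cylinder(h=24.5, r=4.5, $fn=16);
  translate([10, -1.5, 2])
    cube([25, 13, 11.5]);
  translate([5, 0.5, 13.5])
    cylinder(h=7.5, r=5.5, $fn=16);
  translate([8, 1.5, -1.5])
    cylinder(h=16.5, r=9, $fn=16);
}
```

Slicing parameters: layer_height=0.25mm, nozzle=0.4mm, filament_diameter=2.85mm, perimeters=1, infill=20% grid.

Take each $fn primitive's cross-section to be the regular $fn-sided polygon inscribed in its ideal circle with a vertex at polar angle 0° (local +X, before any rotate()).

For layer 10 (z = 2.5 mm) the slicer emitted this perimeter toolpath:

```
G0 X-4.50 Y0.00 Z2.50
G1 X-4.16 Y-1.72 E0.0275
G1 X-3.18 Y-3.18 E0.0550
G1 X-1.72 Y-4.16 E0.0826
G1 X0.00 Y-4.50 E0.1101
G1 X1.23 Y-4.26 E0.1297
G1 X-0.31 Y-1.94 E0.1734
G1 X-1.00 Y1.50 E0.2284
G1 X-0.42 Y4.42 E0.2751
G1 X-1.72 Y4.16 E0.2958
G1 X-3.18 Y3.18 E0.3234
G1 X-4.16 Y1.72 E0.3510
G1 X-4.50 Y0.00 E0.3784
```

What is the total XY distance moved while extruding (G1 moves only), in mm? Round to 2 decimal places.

Sum the Euclidean lengths of each G1 segment: total = 24.14 mm.

24.14 mm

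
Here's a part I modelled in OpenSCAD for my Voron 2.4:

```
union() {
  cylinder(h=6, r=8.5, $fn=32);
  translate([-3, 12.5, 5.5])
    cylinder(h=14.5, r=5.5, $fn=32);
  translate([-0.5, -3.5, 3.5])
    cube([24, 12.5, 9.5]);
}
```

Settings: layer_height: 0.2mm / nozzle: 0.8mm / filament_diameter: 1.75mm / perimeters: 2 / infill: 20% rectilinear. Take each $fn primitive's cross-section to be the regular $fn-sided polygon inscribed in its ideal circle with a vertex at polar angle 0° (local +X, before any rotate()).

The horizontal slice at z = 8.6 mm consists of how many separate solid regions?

1

At z = 8.6 mm: the cylinder does not reach this height (z outside [0, 6]); the r=5.5 cylinder at (-3, 12.5) gives a regular 32-gon of circumradius 5.5 (constant along its height); the cube at (-0.5, -3.5) is present — its section is the full 24×12.5 rectangle; Combining (union): the regions partially overlap (shared area 1.35 mm²), so overlapping operands fuse into one piece — 1 connected region. The result has 1 disconnected region.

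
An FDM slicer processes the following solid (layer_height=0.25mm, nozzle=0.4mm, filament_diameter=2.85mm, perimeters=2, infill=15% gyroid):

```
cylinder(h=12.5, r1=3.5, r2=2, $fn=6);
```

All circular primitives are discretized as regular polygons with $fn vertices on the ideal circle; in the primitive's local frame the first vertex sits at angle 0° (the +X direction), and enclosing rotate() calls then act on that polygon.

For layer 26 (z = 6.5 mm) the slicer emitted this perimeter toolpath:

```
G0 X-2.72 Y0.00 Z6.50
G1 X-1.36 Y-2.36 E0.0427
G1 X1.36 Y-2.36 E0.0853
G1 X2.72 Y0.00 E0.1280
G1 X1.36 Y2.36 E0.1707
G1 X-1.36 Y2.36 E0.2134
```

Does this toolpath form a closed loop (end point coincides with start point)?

Start point (G0): (-2.72, 0.00). End point (last G1): the path does not return to the start — open.

no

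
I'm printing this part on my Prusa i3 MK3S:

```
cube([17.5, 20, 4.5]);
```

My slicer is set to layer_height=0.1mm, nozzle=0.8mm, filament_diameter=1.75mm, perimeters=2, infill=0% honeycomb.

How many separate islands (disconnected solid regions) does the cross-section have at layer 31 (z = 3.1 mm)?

At z = 3.1 mm: the cube (footprint 17.5×20) is included at this height. Overall, the cross-section is a single solid region. Island count = 1.

1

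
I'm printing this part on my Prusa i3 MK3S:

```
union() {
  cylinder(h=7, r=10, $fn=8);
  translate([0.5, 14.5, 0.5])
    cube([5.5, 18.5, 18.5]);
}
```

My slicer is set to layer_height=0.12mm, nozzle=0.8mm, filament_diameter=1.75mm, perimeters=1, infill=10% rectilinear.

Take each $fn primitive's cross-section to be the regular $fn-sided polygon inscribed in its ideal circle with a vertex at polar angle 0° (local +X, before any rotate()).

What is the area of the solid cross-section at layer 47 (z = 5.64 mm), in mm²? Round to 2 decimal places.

At z = 5.64 mm: the r=10 cylinder gives a regular 8-gon of circumradius 10 (constant along its height) (area = (8/2)·10.000²·sin(360°/8) = 282.84 mm²); the cube at (0.5, 14.5) (footprint 5.5×18.5) is included at this height (area 101.75 mm²); Combining (union): the 2 present regions are separate (no shared area or edge), so areas and boundary lengths simply add and each stays a separate island — area = 384.59 mm². Overall, the cross-section has 2 separate islands. Net area = 384.59 mm².

384.59 mm²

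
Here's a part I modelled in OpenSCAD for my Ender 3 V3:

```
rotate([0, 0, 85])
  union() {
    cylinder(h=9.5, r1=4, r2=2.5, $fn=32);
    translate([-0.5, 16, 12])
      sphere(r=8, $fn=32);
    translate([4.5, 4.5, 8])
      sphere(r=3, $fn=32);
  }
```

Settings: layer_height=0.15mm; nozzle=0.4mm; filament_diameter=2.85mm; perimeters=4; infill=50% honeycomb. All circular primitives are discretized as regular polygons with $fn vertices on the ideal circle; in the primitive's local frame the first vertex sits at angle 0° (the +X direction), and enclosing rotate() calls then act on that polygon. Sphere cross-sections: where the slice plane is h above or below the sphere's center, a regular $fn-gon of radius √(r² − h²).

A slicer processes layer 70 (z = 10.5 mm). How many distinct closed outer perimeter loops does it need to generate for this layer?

At z = 10.5 mm: the cone is absent (z outside [0, 9.5]); the r=8 sphere at (-0.5, 16) slices to a regular 32-gon of circumradius 7.858 (√(r²−h²) with h=1.5 from center); the r=3 sphere at (4.5, 4.5) contributes a regular 32-gon of circumradius √(3²−2.5²) = 1.658; Taking the union: the 2 present regions are separate (no shared area or edge), so areas and boundary lengths simply add and each stays a separate island — 2 connected regions; (whole slice rotated 85° about Z — lengths, areas and connectivity unchanged). The result has 2 disconnected regions.

2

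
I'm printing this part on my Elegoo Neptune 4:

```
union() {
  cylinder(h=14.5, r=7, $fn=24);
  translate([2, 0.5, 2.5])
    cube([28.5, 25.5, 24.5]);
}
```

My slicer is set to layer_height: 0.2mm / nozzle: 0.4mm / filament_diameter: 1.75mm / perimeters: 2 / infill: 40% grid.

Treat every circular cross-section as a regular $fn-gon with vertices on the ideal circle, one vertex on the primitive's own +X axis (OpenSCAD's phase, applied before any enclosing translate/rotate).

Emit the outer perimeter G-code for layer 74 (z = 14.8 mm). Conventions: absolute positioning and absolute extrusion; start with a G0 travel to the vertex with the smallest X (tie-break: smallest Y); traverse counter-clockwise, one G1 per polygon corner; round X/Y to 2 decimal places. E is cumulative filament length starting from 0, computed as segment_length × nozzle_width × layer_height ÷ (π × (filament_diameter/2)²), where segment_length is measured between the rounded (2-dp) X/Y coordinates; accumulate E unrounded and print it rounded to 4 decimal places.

G0 X2.00 Y0.50 Z14.80
G1 X30.50 Y0.50 E0.9479
G1 X30.50 Y26.00 E1.7960
G1 X2.00 Y26.00 E2.7440
G1 X2.00 Y0.50 E3.5921

At z = 14.8 mm: the cylinder does not reach this height (z outside [0, 14.5]); the 28.5×25.5 cube at (2, 0.5) contributes its full rectangle; Taking the union: only the 28.5×25.5 cube at (2, 0.5) is present, so the union is just that shape — 1 connected region. The outline is a single polygon with 4 vertices. Extrusion per mm of travel: 0.4 × 0.2 / (π × 0.875²) = 0.033260. Accumulating E over each segment gives final E = 3.5921.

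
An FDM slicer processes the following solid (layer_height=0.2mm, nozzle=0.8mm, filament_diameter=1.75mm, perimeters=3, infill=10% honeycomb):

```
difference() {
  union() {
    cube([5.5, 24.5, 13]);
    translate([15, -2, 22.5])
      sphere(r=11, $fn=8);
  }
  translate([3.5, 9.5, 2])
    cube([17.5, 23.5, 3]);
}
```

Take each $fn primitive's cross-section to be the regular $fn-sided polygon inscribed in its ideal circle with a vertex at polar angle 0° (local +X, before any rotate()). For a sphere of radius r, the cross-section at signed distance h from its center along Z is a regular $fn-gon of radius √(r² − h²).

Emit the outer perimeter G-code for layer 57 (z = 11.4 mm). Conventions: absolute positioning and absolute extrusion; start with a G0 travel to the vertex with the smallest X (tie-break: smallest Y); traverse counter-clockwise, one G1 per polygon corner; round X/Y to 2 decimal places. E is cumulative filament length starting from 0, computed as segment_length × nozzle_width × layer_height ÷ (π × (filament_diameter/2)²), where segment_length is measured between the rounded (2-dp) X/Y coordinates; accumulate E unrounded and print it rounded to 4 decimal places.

G0 X0.00 Y0.00 Z11.40
G1 X5.50 Y0.00 E0.3659
G1 X5.50 Y24.50 E1.9956
G1 X0.00 Y24.50 E2.3615
G1 X0.00 Y0.00 E3.9912

At z = 11.4 mm: the cube is present — its section is the full 5.5×24.5 rectangle; the sphere at (15, -2) does not reach this height (|z−center|=11.100 > r=11); Taking the union: only the 5.5×24.5 cube is present, so the union is just that shape — 1 connected region; the cube at (3.5, 9.5) is not intersected at this z (z outside [2, 5]); After the difference (first − rest): none of the subtracted shapes is present at this height, so that combined region is unchanged — 1 connected region. The outline is a single polygon with 4 vertices. Extrusion per mm of travel: 0.8 × 0.2 / (π × 0.875²) = 0.066520. Accumulating E over each segment gives final E = 3.9912.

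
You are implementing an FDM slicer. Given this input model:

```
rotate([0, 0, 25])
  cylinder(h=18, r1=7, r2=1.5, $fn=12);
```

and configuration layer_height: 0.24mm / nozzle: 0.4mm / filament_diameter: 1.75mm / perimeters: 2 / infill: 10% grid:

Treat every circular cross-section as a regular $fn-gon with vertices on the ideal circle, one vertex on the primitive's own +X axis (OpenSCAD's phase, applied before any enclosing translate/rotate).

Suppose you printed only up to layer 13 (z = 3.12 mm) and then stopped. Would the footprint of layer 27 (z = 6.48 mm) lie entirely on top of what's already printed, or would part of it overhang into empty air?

entirely on top

Compare the two slices. At z = 3.12: the cone (r1=7→r2=1.5) has section circumradius 6.047 here — a regular 12-gon (area = (12/2)·6.047²·sin(360°/12) = 109.69 mm²); (rotated 25° about Z; rotation is an isometry so areas/perimeters/island counts are preserved). At z = 6.48: the cone (r1=7→r2=1.5) has section circumradius 5.020 here — a regular 12-gon (area = (12/2)·5.020²·sin(360°/12) = 75.60 mm²); (whole slice rotated 25° about Z — lengths, areas and connectivity unchanged). Checking containment: the cross-section at z = 6.48 is a subset of the cross-section at z = 3.12.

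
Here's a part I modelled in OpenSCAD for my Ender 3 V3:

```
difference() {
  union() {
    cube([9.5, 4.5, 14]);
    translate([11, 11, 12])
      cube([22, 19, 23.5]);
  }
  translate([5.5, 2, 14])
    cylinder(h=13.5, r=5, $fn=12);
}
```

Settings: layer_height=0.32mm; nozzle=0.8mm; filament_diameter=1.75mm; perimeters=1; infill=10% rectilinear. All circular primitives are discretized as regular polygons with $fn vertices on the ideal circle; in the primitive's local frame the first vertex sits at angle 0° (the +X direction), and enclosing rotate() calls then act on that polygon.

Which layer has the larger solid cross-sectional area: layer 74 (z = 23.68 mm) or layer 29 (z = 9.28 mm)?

Layer 74 (z = 23.68): the cube does not reach this height (z outside [0, 14]); the cube at (11, 11) (footprint 22×19) is included at this height (area 418.00 mm²); Taking the union: only the 22×19 cube at (11, 11) is present, so the union is just that shape — area = 418.00 mm²; the r=5 cylinder at (5.5, 2) contributes a regular 12-gon of circumradius 5 (area = (12/2)·5.000²·sin(360°/12) = 75.00 mm²); After the difference (first − rest): starting from that combined region (418.00 mm²), the r=5 cylinder at (5.5, 2) misses the remaining region (no effect) — area = 418.00 mm². So its area = 418.00 mm². Layer 29 (z = 9.28): the cube (footprint 9.5×4.5) is included at this height (area 42.75 mm²); the cube at (11, 11) is absent (z outside [12, 35.5]); Merging all regions: only the 9.5×4.5 cube is present, so the union is just that shape — area = 42.75 mm²; the cylinder at (5.5, 2) is absent (z outside [14, 27.5]); Subtracting the remaining from the first: none of the subtracted shapes is present at this height, so that combined region is unchanged — area = 42.75 mm². So its area = 42.75 mm². Layer 74 is larger (418.00 vs 42.75 mm²).

layer 74 (z = 23.68 mm)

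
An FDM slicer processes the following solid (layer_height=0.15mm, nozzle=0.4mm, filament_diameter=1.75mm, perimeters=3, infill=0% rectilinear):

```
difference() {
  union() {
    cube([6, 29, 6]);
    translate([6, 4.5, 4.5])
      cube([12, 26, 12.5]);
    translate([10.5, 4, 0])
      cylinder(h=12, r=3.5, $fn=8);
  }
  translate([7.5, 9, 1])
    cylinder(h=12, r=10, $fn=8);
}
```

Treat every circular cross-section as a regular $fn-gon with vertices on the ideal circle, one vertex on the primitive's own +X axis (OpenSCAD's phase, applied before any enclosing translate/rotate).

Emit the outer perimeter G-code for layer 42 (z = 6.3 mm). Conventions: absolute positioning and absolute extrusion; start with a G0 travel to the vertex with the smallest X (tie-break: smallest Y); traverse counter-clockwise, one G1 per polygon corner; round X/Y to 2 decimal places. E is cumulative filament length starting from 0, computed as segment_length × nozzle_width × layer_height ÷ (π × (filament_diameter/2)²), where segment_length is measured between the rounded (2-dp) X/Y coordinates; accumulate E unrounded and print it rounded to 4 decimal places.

G0 X6.00 Y18.38 Z6.30
G1 X7.50 Y19.00 E0.0405
G1 X14.57 Y16.07 E0.2314
G1 X17.50 Y9.00 E0.4223
G1 X15.64 Y4.50 E0.5438
G1 X18.00 Y4.50 E0.6026
G1 X18.00 Y30.50 E1.2512
G1 X6.00 Y30.50 E1.5506
G1 X6.00 Y18.38 E1.8529

At z = 6.3 mm: the cube is absent (z outside [0, 6]); the 12×26 cube at (6, 4.5) contributes its full rectangle; the cylinder at (10.5, 4): section is a regular 8-gon, circumradius r=3.5; Taking the union: the regions partially overlap (shared area 13.93 mm²), so overlapping operands fuse into one piece — 1 connected region; the r=10 cylinder at (7.5, 9) contributes a regular 8-gon of circumradius 10; Subtracting the remaining from the first: starting from the result so far, the r=10 cylinder at (7.5, 9) partially overlaps it — only the 153.52 mm² overlap (of its 282.84 mm²) is removed, clipping the outline — 1 connected region. The outline is a single polygon with 8 vertices. Extrusion per mm of travel: 0.4 × 0.15 / (π × 0.875²) = 0.024945. Accumulating E over each segment gives final E = 1.8529.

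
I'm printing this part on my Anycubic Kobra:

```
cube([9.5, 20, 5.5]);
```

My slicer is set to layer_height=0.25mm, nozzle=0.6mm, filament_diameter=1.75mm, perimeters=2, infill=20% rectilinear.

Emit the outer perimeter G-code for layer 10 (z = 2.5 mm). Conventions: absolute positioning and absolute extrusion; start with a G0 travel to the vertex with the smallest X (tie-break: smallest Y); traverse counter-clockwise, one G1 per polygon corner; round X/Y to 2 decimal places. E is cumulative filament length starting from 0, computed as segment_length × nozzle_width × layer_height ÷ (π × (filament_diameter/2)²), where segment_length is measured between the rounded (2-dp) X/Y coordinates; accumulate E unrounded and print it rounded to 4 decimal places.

At z = 2.5 mm: the cube is present — its section is the full 9.5×20 rectangle. The outline is a single polygon with 4 vertices. Extrusion per mm of travel: 0.6 × 0.25 / (π × 0.875²) = 0.062363. Accumulating E over each segment gives final E = 3.6794.

G0 X0.00 Y0.00 Z2.50
G1 X9.50 Y0.00 E0.5924
G1 X9.50 Y20.00 E1.8397
G1 X0.00 Y20.00 E2.4321
G1 X0.00 Y0.00 E3.6794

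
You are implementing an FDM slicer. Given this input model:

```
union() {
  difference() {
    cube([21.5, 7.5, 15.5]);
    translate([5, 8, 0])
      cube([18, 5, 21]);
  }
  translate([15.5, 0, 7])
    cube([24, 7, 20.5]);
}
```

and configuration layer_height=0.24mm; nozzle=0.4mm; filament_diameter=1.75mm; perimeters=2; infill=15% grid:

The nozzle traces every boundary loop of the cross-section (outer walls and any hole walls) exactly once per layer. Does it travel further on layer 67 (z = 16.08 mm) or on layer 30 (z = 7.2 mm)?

layer 30 (z = 7.2 mm)

Layer 67 (z = 16.08): the cube does not reach this height (z outside [0, 15.5]); the 18×5 cube at (5, 8) contributes its full rectangle (perimeter 46.00 mm); Taking the first minus the rest: the first operand is absent here, so nothing remains; the cube at (15.5, 0) is present — its section is the full 24×7 rectangle (perimeter 62.00 mm); Combining (union): only the 24×7 cube at (15.5, 0) is present, so the union is just that shape — boundary = 62.00 mm. So its perimeter = 62.00 mm. Layer 30 (z = 7.2): the 21.5×7.5 cube contributes its full rectangle (perimeter 58.00 mm); the cube at (5, 8) (footprint 18×5) is included at this height (perimeter 46.00 mm); After the difference (first − rest): starting from the 21.5×7.5 cube, the 18×5 cube at (5, 8) misses the remaining region (no effect) — boundary = 58.00 mm; the 24×7 cube at (15.5, 0) contributes its full rectangle (perimeter 62.00 mm); Merging all regions: the regions partially overlap (shared area 42.00 mm²), so the edge portions inside another operand are dropped and the merged outline is re-measured after clipping — boundary = 94.00 mm. So its perimeter = 94.00 mm. Layer 30 is larger (94.00 vs 62.00 mm).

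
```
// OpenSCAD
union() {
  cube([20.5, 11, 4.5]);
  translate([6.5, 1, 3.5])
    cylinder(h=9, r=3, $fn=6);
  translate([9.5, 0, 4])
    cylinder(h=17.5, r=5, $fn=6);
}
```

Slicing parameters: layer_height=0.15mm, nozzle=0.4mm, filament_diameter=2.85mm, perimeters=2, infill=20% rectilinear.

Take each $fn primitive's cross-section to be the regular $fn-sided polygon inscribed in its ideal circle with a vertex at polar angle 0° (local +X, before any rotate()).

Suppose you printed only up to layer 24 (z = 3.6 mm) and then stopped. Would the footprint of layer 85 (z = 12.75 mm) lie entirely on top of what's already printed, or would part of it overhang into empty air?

Compare the two slices. At z = 3.6: the cube (footprint 20.5×11) is included at this height (area 225.50 mm²); the cylinder at (6.5, 1): section is a regular 6-gon, circumradius r=3 (area = (6/2)·3.000²·sin(360°/6) = 23.38 mm²); the cylinder at (9.5, 0) is absent (z outside [4, 21.5]); Taking the union: the regions partially overlap — summed areas 248.88 mm² minus the doubly-counted overlap 17.11 mm² gives 231.77 mm² — area = 231.77 mm². At z = 12.75: the cube does not reach this height (z outside [0, 4.5]); the cylinder at (6.5, 1) is not intersected at this z (z outside [3.5, 12.5]); the r=5 cylinder at (9.5, 0) contributes a regular 6-gon of circumradius 5 (area = (6/2)·5.000²·sin(360°/6) = 64.95 mm²); Combining (union): only the r=5 cylinder at (9.5, 0) is present, so the union is just that shape — area = 64.95 mm². Checking containment: at z = 12.75 the cross-section extends beyond the z = 3.6 cross-section by about 26.88 mm².

part overhangs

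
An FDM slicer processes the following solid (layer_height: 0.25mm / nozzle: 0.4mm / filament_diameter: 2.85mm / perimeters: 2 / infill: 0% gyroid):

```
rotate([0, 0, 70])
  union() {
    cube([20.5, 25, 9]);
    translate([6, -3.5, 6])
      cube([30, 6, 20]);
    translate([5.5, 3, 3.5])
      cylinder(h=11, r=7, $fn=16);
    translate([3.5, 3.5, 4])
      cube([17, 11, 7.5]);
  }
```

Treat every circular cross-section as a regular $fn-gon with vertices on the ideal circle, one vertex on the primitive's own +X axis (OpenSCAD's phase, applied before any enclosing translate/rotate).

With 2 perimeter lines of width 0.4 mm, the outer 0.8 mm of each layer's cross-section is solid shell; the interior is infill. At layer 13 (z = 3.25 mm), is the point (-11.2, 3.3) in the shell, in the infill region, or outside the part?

At z = 3.25 mm: the 20.5×25 cube contributes its full rectangle; the cube at (6, -3.5) is not intersected at this z (z outside [6, 26]); the cylinder at (5.5, 3) is absent (z outside [3.5, 14.5]); the cube at (3.5, 3.5) does not reach this height (z outside [4, 11.5]); Combining (union): only the 20.5×25 cube is present, so the union is just that shape — 1 connected region; (whole slice rotated 70° about Z — lengths, areas and connectivity unchanged). Overall, the cross-section is a single solid region. Undo the 70° rotation: the query point maps to (-0.730, 11.653) in the un-rotated model frame. The nearest boundary edge runs (0.00, 25.00)→(0.00, 0.00); distance from the point to it = 0.73 mm. The point is not inside any of the regions above, so it lies outside the cross-section (0.73 mm from the nearest boundary).

outside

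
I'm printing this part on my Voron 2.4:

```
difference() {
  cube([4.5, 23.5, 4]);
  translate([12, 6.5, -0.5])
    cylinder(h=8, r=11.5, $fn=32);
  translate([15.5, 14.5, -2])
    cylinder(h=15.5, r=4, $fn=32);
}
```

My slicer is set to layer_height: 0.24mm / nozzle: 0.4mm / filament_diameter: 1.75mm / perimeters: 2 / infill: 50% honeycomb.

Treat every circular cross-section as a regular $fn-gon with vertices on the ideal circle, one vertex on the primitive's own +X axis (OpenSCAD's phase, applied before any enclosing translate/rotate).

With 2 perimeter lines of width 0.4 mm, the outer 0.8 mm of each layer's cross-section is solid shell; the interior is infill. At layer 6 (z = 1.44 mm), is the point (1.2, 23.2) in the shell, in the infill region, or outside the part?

shell

At z = 1.44 mm: the cube is present — its section is the full 4.5×23.5 rectangle; the r=11.5 cylinder at (12, 6.5) contributes a regular 32-gon of circumradius 11.5; the r=4 cylinder at (15.5, 14.5) gives a regular 32-gon of circumradius 4 (constant along its height); Subtracting the remaining from the first: starting from the 4.5×23.5 cube, the r=11.5 cylinder at (12, 6.5) partially overlaps it — only the 45.39 mm² overlap (of its 412.81 mm²) is removed, clipping the outline; the r=4 cylinder at (15.5, 14.5) misses the remaining region (no effect) — 1 connected region. Overall, the cross-section is a single solid region. The nearest boundary edge runs (0.00, 23.50)→(4.50, 23.50); distance from the point to it = 0.30 mm. The point is inside the cross-section, 0.30 mm from the nearest boundary — within the 0.8 mm shell band (2 × 0.4).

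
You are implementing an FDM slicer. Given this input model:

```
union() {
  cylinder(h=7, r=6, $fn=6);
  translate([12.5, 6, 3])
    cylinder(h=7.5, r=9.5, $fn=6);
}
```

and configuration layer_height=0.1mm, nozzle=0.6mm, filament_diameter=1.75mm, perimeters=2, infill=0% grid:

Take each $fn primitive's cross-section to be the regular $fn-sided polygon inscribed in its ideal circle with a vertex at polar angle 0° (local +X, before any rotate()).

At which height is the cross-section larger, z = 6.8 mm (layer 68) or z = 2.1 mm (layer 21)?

Layer 68 (z = 6.8): the r=6 cylinder gives a regular 6-gon of circumradius 6 (constant along its height) (area = (6/2)·6.000²·sin(360°/6) = 93.53 mm²); the r=9.5 cylinder at (12.5, 6) contributes a regular 6-gon of circumradius 9.5 (area = (6/2)·9.500²·sin(360°/6) = 234.48 mm²); Taking the union: the 2 present regions are separate (no shared area or edge), so areas and boundary lengths simply add and each stays a separate island — area = 328.01 mm². So its area = 328.01 mm². Layer 21 (z = 2.1): the r=6 cylinder gives a regular 6-gon of circumradius 6 (constant along its height) (area = (6/2)·6.000²·sin(360°/6) = 93.53 mm²); the cylinder at (12.5, 6) is not intersected at this z (z outside [3, 10.5]); Taking the union: only the r=6 cylinder is present, so the union is just that shape — area = 93.53 mm². So its area = 93.53 mm². Layer 68 is larger (328.01 vs 93.53 mm²).

layer 68 (z = 6.8 mm)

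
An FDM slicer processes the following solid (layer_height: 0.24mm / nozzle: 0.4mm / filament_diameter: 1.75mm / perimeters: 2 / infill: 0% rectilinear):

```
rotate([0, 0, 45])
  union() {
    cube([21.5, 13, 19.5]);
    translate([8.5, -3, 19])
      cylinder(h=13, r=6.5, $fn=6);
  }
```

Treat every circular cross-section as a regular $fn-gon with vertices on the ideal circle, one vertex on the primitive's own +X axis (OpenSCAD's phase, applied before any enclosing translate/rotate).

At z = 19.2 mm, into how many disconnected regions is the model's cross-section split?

1

At z = 19.2 mm: the cube is present — its section is the full 21.5×13 rectangle; the r=6.5 cylinder at (8.5, -3) gives a regular 6-gon of circumradius 6.5 (constant along its height); Taking the union: the regions partially overlap (shared area 21.08 mm²), so overlapping operands fuse into one piece — 1 connected region; (whole slice rotated 45° about Z — lengths, areas and connectivity unchanged). The result has 1 disconnected region.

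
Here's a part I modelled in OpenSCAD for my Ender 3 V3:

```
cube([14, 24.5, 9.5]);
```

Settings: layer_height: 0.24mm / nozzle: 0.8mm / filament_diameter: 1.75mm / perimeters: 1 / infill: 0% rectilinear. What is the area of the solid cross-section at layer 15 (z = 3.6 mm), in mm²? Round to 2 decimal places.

343.00 mm²

At z = 3.6 mm: the cube is present — its section is the full 14×24.5 rectangle (area 343.00 mm²). Overall, the cross-section is a single solid region. Net area = 343.00 mm².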